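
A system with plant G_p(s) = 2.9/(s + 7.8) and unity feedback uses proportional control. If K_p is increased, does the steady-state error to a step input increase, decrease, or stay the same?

decrease

The position error constant K_pos = K_p·G_p(0) grows with K_p, and e_ss = 1/(1+K_pos) falls.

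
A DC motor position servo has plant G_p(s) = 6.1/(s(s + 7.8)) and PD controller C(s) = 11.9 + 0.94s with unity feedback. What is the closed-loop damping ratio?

ζ = 0.794

Forward path: (11.9 + 0.94s)·6.1/(s(s+7.8)). The closed-loop characteristic equation is s² + (7.8 + 6.1·0.94)s + 6.1·11.9 = 0.
That is s² + 13.53s + 72.59 = 0, so ω_n = 8.52 rad/s and ζ = 13.53/(2·8.52) = 0.7943.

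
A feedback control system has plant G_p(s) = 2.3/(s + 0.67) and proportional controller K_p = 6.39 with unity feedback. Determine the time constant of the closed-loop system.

τ = 0.0651 s

Closed-loop transfer function: T(s) = K_p·G_p(s)/(1 + K_p·G_p(s)) = 14.7/(s + 0.67 + 14.7) = 14.7/(s + 15.37).
Time constant τ = 1/15.37 = 0.0651 s.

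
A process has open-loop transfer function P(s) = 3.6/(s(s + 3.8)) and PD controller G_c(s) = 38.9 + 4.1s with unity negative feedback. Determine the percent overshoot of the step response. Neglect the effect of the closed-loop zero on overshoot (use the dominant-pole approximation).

Forward path: (38.9 + 4.1s)·3.6/(s(s+3.8)). The closed-loop characteristic equation is s² + (3.8 + 3.6·4.1)s + 3.6·38.9 = 0.
That is s² + 18.56s + 140 = 0, so ω_n = 11.83 rad/s and ζ = 18.56/(2·11.83) = 0.7842.
%OS = 100·exp(−πζ/√(1−ζ²)) = 1.89%.

1.89%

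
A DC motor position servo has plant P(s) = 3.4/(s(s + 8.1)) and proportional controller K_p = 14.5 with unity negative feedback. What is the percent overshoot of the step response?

Closed-loop characteristic equation: s² + 8.1s + 49.3 = 0, so ω_n = 7.021 rad/s and ζ = 8.1/(2·7.021) = 0.5768.
%OS = 100·exp(−πζ/√(1−ζ²)) = 100·exp(−π·0.5768/√0.6673) = 10.9%.

10.9%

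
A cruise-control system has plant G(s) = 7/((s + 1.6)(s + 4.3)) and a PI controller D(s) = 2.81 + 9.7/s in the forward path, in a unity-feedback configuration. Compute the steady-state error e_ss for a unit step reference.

The open loop D(s)G(s) has a pole at the origin (type 1), so the static position error constant is infinite and e_ss = 1/(1+∞) = 0.

0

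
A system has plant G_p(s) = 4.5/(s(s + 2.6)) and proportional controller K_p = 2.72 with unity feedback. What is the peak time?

T_p = 0.967 s

The closed-loop denominator s² + 2.6s + 12.24 gives ω_n = √12.24 = 3.499 and ζ = 2.6/(2ω_n) = 0.3716.
Damped frequency ω_d = ω_n√(1−ζ²) = 3.248 rad/s, so peak time T_p = π/ω_d = 0.967 s.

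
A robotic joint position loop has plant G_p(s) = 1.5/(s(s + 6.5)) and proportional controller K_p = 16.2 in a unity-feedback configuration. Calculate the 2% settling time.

T_s ≈ 1.23 s

Closed-loop characteristic equation: s² + 6.5s + 24.3 = 0, so ω_n = 4.93 rad/s and ζ = 6.5/(2·4.93) = 0.6593.
2% settling time T_s ≈ 4/(ζω_n) = 4/3.25 = 1.23 s.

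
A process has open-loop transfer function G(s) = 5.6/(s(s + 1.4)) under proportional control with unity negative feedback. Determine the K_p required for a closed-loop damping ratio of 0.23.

K_p = 1.65

Closed-loop characteristic equation: s² + 1.4s + K_p·5.6 = 0.
So ω_n = √(5.6K_p) and 2ζω_n = 1.4, giving ζ = 1.4/(2√(5.6K_p)).
Setting ζ = 0.23: √(5.6K_p) = 1.4/(2·0.23) = 3.043, so K_p = 9.263/5.6 = 1.65.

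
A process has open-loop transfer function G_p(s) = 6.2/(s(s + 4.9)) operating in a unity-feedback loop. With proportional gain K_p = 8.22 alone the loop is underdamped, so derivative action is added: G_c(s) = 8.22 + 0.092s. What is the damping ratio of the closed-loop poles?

Forward path: (8.22 + 0.092s)·6.2/(s(s+4.9)). The closed-loop characteristic equation is s² + (4.9 + 6.2·0.092)s + 6.2·8.22 = 0.
That is s² + 5.47s + 50.96 = 0, so ω_n = 7.139 rad/s and ζ = 5.47/(2·7.139) = 0.3831.

ζ = 0.383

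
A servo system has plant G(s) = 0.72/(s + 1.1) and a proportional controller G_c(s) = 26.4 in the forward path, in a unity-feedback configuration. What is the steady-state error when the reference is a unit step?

0.0547

The loop is type 0. Static position error constant K_pos = G_c(0)·G(0) = 26.4·0.6545 = 17.28.
Steady-state error to a unit step: e_ss = 1/(1+K_pos) = 1/18.28 = 0.0547.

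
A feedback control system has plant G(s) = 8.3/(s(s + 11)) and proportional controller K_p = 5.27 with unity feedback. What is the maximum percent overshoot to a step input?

0.906%

Closed-loop characteristic equation: s² + 11s + 43.74 = 0, so ω_n = 6.614 rad/s and ζ = 11/(2·6.614) = 0.8316.
%OS = 100·exp(−πζ/√(1−ζ²)) = 100·exp(−π·0.8316/√0.3084) = 0.906%.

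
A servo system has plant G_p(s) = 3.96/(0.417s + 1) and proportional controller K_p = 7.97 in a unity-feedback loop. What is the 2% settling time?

Closed loop: T(s) = K_p·G_p/(1+K_p·G_p) = 31.56/(0.417s + 1 + 31.56), with pole at s = −(1 + 31.56)/0.417 = −78.08.
τ = 1/78.08 = 0.01281 s, so 2% settling time ≈ 4τ = 0.0512 s.

T_s ≈ 0.0512 s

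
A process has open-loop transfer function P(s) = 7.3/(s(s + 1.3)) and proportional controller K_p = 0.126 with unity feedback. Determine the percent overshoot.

5.53%

The closed-loop denominator s² + 1.3s + 0.9198 gives ω_n = √0.9198 = 0.9591 and ζ = 1.3/(2ω_n) = 0.6777.
%OS = 100·exp(−πζ/√(1−ζ²)) = 100·exp(−π·0.6777/√0.5407) = 5.53%.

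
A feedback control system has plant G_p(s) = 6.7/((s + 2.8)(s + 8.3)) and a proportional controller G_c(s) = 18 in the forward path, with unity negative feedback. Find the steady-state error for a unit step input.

0.162

The loop is type 0. Static position error constant K_pos = G_c(0)·G_p(0) = 18·0.2883 = 5.189.
Steady-state error to a unit step: e_ss = 1/(1+K_pos) = 1/6.189 = 0.162.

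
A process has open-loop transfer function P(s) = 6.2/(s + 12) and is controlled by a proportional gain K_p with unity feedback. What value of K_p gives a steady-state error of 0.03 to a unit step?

Steady-state error for a unit step on this type-0 loop is 1/(1 + K_p·P(0)).
P(0) = 0.5167. Require 1/(1 + K_p·0.5167) = 0.03, so 1 + 0.5167·K_p = 33.33.
K_p = (33.33 − 1)/0.5167 = 62.6.

K_p = 62.6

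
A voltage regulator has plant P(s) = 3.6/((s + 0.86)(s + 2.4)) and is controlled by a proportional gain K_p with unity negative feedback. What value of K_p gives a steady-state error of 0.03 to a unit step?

K_p = 18.5

The loop is type 0, so e_ss(step) = 1/(1 + K_pos) with K_pos = K_p·P(0).
P(0) = 1.744. Require 1/(1 + K_p·1.744) = 0.03, so 1 + 1.744·K_p = 33.33.
K_p = (33.33 − 1)/1.744 = 18.5.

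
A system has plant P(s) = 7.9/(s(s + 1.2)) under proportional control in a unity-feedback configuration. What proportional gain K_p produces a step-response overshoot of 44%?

K_p = 0.713

From %OS = 100·exp(−πζ/√(1−ζ²)) = 44%, ζ = −ln(0.44)/√(π²+ln²(0.44)) = 0.2528.
Characteristic equation s² + 1.2s + 7.9K_p = 0 gives ζ = 1.2/(2√(7.9K_p)).
Setting ζ = 0.2528: √(7.9K_p) = 1.2/(2·0.2528) = 2.373, so K_p = 5.632/7.9 = 0.713.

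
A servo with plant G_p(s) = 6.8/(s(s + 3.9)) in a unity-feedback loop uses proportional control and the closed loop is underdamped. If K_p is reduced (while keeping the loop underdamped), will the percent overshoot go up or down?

decrease

ζ = 3.9/(2√(6.8K_p)) rises as K_p falls; higher damping means less overshoot.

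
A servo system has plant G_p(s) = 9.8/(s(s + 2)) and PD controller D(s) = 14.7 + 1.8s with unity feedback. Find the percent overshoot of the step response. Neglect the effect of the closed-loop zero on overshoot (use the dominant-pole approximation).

Forward path: (14.7 + 1.8s)·9.8/(s(s+2)). The closed-loop characteristic equation is s² + (2 + 9.8·1.8)s + 9.8·14.7 = 0.
That is s² + 19.64s + 144.1 = 0, so ω_n = 12 rad/s and ζ = 19.64/(2·12) = 0.8182.
%OS = 100·exp(−πζ/√(1−ζ²)) = 1.14%.

1.14%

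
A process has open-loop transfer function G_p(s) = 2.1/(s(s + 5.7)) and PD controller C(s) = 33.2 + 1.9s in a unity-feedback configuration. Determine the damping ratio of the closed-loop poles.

ζ = 0.58

Forward path: (33.2 + 1.9s)·2.1/(s(s+5.7)). The closed-loop characteristic equation is s² + (5.7 + 2.1·1.9)s + 2.1·33.2 = 0.
That is s² + 9.69s + 69.72 = 0, so ω_n = 8.35 rad/s and ζ = 9.69/(2·8.35) = 0.5802.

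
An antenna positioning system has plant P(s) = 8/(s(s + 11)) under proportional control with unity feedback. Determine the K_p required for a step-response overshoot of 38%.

From %OS = 100·exp(−πζ/√(1−ζ²)) = 38%, ζ = −ln(0.38)/√(π²+ln²(0.38)) = 0.2943.
Characteristic equation s² + 11s + 8K_p = 0 gives ζ = 11/(2√(8K_p)).
Setting ζ = 0.2943: √(8K_p) = 11/(2·0.2943) = 18.69, so K_p = 349.1/8 = 43.6.

K_p = 43.6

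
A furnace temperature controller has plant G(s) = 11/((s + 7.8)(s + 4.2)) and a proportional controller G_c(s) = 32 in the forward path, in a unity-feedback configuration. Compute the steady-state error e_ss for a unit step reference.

0.0851

The loop is type 0. Static position error constant K_pos = G_c(0)·G(0) = 32·0.3358 = 10.74.
Steady-state error to a unit step: e_ss = 1/(1+K_pos) = 1/11.74 = 0.0851.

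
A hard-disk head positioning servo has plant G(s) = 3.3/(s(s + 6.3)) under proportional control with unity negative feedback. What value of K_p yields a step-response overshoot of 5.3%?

K_p = 6.45

From %OS = 100·exp(−πζ/√(1−ζ²)) = 5.3%, ζ = −ln(0.053)/√(π²+ln²(0.053)) = 0.683.
Characteristic equation s² + 6.3s + 3.3K_p = 0 gives ζ = 6.3/(2√(3.3K_p)).
Setting ζ = 0.683: √(3.3K_p) = 6.3/(2·0.683) = 4.612, so K_p = 21.27/3.3 = 6.45.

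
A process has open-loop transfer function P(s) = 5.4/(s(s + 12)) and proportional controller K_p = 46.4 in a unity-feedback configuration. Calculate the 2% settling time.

Closed-loop characteristic equation: s² + 12s + 250.6 = 0, so ω_n = 15.83 rad/s and ζ = 12/(2·15.83) = 0.379.
2% settling time T_s ≈ 4/(ζω_n) = 4/6 = 0.667 s.

T_s ≈ 0.667 s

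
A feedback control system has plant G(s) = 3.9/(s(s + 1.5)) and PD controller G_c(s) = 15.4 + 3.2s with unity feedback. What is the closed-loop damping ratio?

ζ = 0.902

Forward path: (15.4 + 3.2s)·3.9/(s(s+1.5)). The closed-loop characteristic equation is s² + (1.5 + 3.9·3.2)s + 3.9·15.4 = 0.
That is s² + 13.98s + 60.06 = 0, so ω_n = 7.75 rad/s and ζ = 13.98/(2·7.75) = 0.902.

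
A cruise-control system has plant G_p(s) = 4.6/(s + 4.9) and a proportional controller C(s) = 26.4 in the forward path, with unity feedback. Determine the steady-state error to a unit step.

The loop is type 0. Static position error constant K_pos = C(0)·G_p(0) = 26.4·0.9388 = 24.78.
Steady-state error to a unit step: e_ss = 1/(1+K_pos) = 1/25.78 = 0.0388.

0.0388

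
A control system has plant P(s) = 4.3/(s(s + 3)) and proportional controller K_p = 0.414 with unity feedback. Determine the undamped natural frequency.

1 + K_p·P(s) = 0 gives s² + 3s + 1.78 = 0.
Matching s² + 2ζω_n s + ω_n²: ω_n = √1.78 = 1.334 rad/s and 2ζω_n = 3, so ζ = 3/(2·1.334) = 1.12.

ω_n = 1.33 rad/s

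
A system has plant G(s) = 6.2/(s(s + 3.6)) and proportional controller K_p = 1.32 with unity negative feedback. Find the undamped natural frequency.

ω_n = 2.86 rad/s

With unity feedback the closed-loop characteristic equation is s² + 3.6s + 1.32·6.2 = s² + 3.6s + 8.184 = 0.
So ω_n² = 8.184 ⇒ ω_n = 2.861 rad/s, and ζ = 3.6/(2ω_n) = 0.629.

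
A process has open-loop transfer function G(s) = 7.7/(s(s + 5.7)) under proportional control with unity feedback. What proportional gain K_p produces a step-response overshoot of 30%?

K_p = 8.24

From %OS = 100·exp(−πζ/√(1−ζ²)) = 30%, ζ = −ln(0.3)/√(π²+ln²(0.3)) = 0.3579.
Characteristic equation s² + 5.7s + 7.7K_p = 0 gives ζ = 5.7/(2√(7.7K_p)).
Setting ζ = 0.3579: √(7.7K_p) = 5.7/(2·0.3579) = 7.964, so K_p = 63.43/7.7 = 8.24.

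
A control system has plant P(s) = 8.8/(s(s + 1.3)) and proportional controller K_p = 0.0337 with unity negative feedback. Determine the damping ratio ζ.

ζ = 1.19

The closed-loop denominator is s(s+1.3) + 0.0337·8.8 = s² + 1.3s + 0.2966.
So ω_n² = 0.2966 ⇒ ω_n = 0.5446 rad/s, and ζ = 1.3/(2ω_n) = 1.19.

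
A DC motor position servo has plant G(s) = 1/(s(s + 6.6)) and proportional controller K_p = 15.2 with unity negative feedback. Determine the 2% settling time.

The closed-loop denominator s² + 6.6s + 15.2 gives ω_n = √15.2 = 3.899 and ζ = 6.6/(2ω_n) = 0.8464.
2% settling time T_s ≈ 4/(ζω_n) = 4/3.3 = 1.21 s.

T_s ≈ 1.21 s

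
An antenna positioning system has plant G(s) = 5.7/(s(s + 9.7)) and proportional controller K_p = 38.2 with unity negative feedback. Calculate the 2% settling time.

T_s ≈ 0.825 s

From 1 + K_pG(s) = 0: s² + 9.7s + 217.7 = 0 ⇒ ω_n = 14.76, ζ = 0.3287.
2% settling time T_s ≈ 4/(ζω_n) = 4/4.85 = 0.825 s.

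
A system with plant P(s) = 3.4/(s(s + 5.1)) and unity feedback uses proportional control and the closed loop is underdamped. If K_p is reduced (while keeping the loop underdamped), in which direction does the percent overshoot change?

decrease

ζ = 5.1/(2√(3.4K_p)) rises as K_p falls; higher damping means less overshoot.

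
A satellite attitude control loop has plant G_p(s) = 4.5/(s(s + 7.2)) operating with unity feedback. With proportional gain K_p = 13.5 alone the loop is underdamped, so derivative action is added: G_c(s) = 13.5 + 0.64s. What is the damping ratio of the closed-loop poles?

Forward path: (13.5 + 0.64s)·4.5/(s(s+7.2)). The closed-loop characteristic equation is s² + (7.2 + 4.5·0.64)s + 4.5·13.5 = 0.
That is s² + 10.08s + 60.75 = 0, so ω_n = 7.794 rad/s and ζ = 10.08/(2·7.794) = 0.6466.

ζ = 0.647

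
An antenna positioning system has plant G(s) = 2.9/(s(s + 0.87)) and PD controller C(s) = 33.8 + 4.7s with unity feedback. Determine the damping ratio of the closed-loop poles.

ζ = 0.732

Forward path: (33.8 + 4.7s)·2.9/(s(s+0.87)). The closed-loop characteristic equation is s² + (0.87 + 2.9·4.7)s + 2.9·33.8 = 0.
That is s² + 14.5s + 98.02 = 0, so ω_n = 9.901 rad/s and ζ = 14.5/(2·9.901) = 0.7323.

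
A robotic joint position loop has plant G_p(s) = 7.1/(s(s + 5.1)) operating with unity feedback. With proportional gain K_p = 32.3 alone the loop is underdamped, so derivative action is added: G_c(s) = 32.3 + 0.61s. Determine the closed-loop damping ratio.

Forward path: (32.3 + 0.61s)·7.1/(s(s+5.1)). The closed-loop characteristic equation is s² + (5.1 + 7.1·0.61)s + 7.1·32.3 = 0.
That is s² + 9.431s + 229.3 = 0, so ω_n = 15.14 rad/s and ζ = 9.431/(2·15.14) = 0.3114.

ζ = 0.311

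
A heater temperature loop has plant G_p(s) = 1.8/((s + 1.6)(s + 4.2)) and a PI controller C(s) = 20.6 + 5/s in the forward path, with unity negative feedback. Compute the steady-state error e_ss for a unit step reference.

The open loop C(s)G_p(s) has a pole at the origin (type 1), so the static position error constant is infinite and e_ss = 1/(1+∞) = 0.

0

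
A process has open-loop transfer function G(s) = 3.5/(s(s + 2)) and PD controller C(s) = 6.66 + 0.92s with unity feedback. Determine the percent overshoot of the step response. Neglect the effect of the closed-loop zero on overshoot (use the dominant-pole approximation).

13.3%

Forward path: (6.66 + 0.92s)·3.5/(s(s+2)). The closed-loop characteristic equation is s² + (2 + 3.5·0.92)s + 3.5·6.66 = 0.
That is s² + 5.22s + 23.31 = 0, so ω_n = 4.828 rad/s and ζ = 5.22/(2·4.828) = 0.5406.
%OS = 100·exp(−πζ/√(1−ζ²)) = 13.3%.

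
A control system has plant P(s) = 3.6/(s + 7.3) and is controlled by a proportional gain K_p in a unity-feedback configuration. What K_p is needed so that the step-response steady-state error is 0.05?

K_p = 38.5

The loop is type 0, so e_ss(step) = 1/(1 + K_pos) with K_pos = K_p·P(0).
P(0) = 0.4932. Require 1/(1 + K_p·0.4932) = 0.05, so 1 + 0.4932·K_p = 20.
K_p = (20 − 1)/0.4932 = 38.5.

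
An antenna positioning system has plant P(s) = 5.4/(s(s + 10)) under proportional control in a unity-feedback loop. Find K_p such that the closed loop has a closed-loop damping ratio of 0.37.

K_p = 33.8

Closed-loop characteristic equation: s² + 10s + K_p·5.4 = 0.
So ω_n = √(5.4K_p) and 2ζω_n = 10, giving ζ = 10/(2√(5.4K_p)).
Setting ζ = 0.37: √(5.4K_p) = 10/(2·0.37) = 13.51, so K_p = 182.6/5.4 = 33.8.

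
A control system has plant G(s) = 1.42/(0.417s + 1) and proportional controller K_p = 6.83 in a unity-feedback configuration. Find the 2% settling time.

T_s ≈ 0.156 s

Closed loop: T(s) = K_p·G/(1+K_p·G) = 9.699/(0.417s + 1 + 9.699), with pole at s = −(1 + 9.699)/0.417 = −25.66.
τ = 1/25.66 = 0.03898 s, so 2% settling time ≈ 4τ = 0.156 s.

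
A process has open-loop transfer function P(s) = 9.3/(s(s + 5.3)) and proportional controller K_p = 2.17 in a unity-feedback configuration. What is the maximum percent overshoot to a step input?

10.1%

The closed-loop denominator s² + 5.3s + 20.18 gives ω_n = √20.18 = 4.492 and ζ = 5.3/(2ω_n) = 0.5899.
%OS = 100·exp(−πζ/√(1−ζ²)) = 100·exp(−π·0.5899/√0.652) = 10.1%.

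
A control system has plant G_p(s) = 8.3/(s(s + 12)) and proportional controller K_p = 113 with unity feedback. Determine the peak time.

T_p = 0.105 s

Closed-loop characteristic equation: s² + 12s + 937.9 = 0, so ω_n = 30.63 rad/s and ζ = 12/(2·30.63) = 0.1959.
Damped frequency ω_d = ω_n√(1−ζ²) = 30.03 rad/s, so peak time T_p = π/ω_d = 0.105 s.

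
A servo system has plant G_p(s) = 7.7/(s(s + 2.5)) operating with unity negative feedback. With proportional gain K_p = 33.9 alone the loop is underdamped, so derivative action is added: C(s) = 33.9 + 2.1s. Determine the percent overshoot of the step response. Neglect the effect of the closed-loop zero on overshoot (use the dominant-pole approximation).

10.8%

Forward path: (33.9 + 2.1s)·7.7/(s(s+2.5)). The closed-loop characteristic equation is s² + (2.5 + 7.7·2.1)s + 7.7·33.9 = 0.
That is s² + 18.67s + 261 = 0, so ω_n = 16.16 rad/s and ζ = 18.67/(2·16.16) = 0.5778.
%OS = 100·exp(−πζ/√(1−ζ²)) = 10.8%.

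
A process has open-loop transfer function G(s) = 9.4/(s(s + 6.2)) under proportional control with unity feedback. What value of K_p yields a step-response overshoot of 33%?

K_p = 9.23

From %OS = 100·exp(−πζ/√(1−ζ²)) = 33%, ζ = −ln(0.33)/√(π²+ln²(0.33)) = 0.3328.
Characteristic equation s² + 6.2s + 9.4K_p = 0 gives ζ = 6.2/(2√(9.4K_p)).
Setting ζ = 0.3328: √(9.4K_p) = 6.2/(2·0.3328) = 9.315, so K_p = 86.78/9.4 = 9.23.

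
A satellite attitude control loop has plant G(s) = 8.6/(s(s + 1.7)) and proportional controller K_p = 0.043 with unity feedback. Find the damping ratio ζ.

ζ = 1.4

With unity feedback the closed-loop characteristic equation is s² + 1.7s + 0.043·8.6 = s² + 1.7s + 0.3698 = 0.
Matching s² + 2ζω_n s + ω_n²: ω_n = √0.3698 = 0.6081 rad/s and 2ζω_n = 1.7, so ζ = 1.7/(2·0.6081) = 1.4.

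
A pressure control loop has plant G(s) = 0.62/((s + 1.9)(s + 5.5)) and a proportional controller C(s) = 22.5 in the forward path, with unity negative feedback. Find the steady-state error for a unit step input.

0.428

The loop is type 0. Static position error constant K_pos = C(0)·G(0) = 22.5·0.05933 = 1.335.
Steady-state error to a unit step: e_ss = 1/(1+K_pos) = 1/2.335 = 0.428.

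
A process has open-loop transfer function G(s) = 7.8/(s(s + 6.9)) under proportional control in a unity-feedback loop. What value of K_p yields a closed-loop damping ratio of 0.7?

Closed-loop characteristic equation: s² + 6.9s + K_p·7.8 = 0.
So ω_n = √(7.8K_p) and 2ζω_n = 6.9, giving ζ = 6.9/(2√(7.8K_p)).
Setting ζ = 0.7: √(7.8K_p) = 6.9/(2·0.7) = 4.929, so K_p = 24.29/7.8 = 3.11.

K_p = 3.11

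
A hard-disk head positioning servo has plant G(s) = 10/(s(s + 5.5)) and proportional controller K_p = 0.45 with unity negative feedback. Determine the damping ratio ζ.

1 + K_p·G(s) = 0 gives s² + 5.5s + 4.5 = 0.
Matching s² + 2ζω_n s + ω_n²: ω_n = √4.5 = 2.121 rad/s and 2ζω_n = 5.5, so ζ = 5.5/(2·2.121) = 1.3.

ζ = 1.3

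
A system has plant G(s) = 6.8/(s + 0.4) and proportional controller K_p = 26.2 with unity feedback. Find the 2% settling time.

Closed-loop transfer function: T(s) = K_p·G(s)/(1 + K_p·G(s)) = 178.2/(s + 0.4 + 178.2) = 178.2/(s + 178.6).
Time constant τ = 1/178.6 = 0.0056 s, so the 2% settling time is about 4τ = 0.0224 s.

T_s ≈ 0.0224 s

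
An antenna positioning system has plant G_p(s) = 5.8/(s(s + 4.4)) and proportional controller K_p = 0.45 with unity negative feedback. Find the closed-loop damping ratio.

ζ = 1.36

1 + K_p·G_p(s) = 0 gives s² + 4.4s + 2.61 = 0.
Matching s² + 2ζω_n s + ω_n²: ω_n = √2.61 = 1.616 rad/s and 2ζω_n = 4.4, so ζ = 4.4/(2·1.616) = 1.36.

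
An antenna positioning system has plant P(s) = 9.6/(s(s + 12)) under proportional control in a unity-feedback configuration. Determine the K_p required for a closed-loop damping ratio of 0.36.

Closed-loop characteristic equation: s² + 12s + K_p·9.6 = 0.
So ω_n = √(9.6K_p) and 2ζω_n = 12, giving ζ = 12/(2√(9.6K_p)).
Setting ζ = 0.36: √(9.6K_p) = 12/(2·0.36) = 16.67, so K_p = 277.8/9.6 = 28.9.

K_p = 28.9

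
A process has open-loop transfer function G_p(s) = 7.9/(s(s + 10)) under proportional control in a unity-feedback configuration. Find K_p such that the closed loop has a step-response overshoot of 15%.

K_p = 11.8

From %OS = 100·exp(−πζ/√(1−ζ²)) = 15%, ζ = −ln(0.15)/√(π²+ln²(0.15)) = 0.5169.
Characteristic equation s² + 10s + 7.9K_p = 0 gives ζ = 10/(2√(7.9K_p)).
Setting ζ = 0.5169: √(7.9K_p) = 10/(2·0.5169) = 9.672, so K_p = 93.56/7.9 = 11.8.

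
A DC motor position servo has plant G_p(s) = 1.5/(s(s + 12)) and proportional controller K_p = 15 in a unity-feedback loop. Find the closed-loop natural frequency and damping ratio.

ω_n = 4.74 rad/s, ζ = 1.26

The closed-loop denominator is s(s+12) + 15·1.5 = s² + 12s + 22.5.
So ω_n² = 22.5 ⇒ ω_n = 4.743 rad/s, and ζ = 12/(2ω_n) = 1.26.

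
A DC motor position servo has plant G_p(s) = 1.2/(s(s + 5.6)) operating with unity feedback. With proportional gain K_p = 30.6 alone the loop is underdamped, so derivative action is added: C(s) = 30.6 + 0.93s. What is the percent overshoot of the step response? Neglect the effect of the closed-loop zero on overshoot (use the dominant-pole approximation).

Forward path: (30.6 + 0.93s)·1.2/(s(s+5.6)). The closed-loop characteristic equation is s² + (5.6 + 1.2·0.93)s + 1.2·30.6 = 0.
That is s² + 6.716s + 36.72 = 0, so ω_n = 6.06 rad/s and ζ = 6.716/(2·6.06) = 0.5542.
%OS = 100·exp(−πζ/√(1−ζ²)) = 12.4%.

12.4%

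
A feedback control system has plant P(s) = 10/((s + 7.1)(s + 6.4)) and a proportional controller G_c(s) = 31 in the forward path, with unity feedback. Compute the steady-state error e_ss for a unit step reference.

0.128

The loop is type 0. Static position error constant K_pos = G_c(0)·P(0) = 31·0.2201 = 6.822.
Steady-state error to a unit step: e_ss = 1/(1+K_pos) = 1/7.822 = 0.128.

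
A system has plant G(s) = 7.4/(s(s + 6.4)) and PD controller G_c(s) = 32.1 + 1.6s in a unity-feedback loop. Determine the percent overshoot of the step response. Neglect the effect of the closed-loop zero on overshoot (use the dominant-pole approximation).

9.97%

Forward path: (32.1 + 1.6s)·7.4/(s(s+6.4)). The closed-loop characteristic equation is s² + (6.4 + 7.4·1.6)s + 7.4·32.1 = 0.
That is s² + 18.24s + 237.5 = 0, so ω_n = 15.41 rad/s and ζ = 18.24/(2·15.41) = 0.5917.
%OS = 100·exp(−πζ/√(1−ζ²)) = 9.97%.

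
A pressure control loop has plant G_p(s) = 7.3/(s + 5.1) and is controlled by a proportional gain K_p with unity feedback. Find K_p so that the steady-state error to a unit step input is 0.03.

For a type-0 loop with proportional control, e_ss = 1/(1 + K_p·G_p(0)).
G_p(0) = 1.431. Require 1/(1 + K_p·1.431) = 0.03, so 1 + 1.431·K_p = 33.33.
K_p = (33.33 − 1)/1.431 = 22.6.

K_p = 22.6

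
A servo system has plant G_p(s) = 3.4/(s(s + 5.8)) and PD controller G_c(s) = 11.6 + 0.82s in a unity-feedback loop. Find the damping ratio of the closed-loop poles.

ζ = 0.684

Forward path: (11.6 + 0.82s)·3.4/(s(s+5.8)). The closed-loop characteristic equation is s² + (5.8 + 3.4·0.82)s + 3.4·11.6 = 0.
That is s² + 8.588s + 39.44 = 0, so ω_n = 6.28 rad/s and ζ = 8.588/(2·6.28) = 0.6837.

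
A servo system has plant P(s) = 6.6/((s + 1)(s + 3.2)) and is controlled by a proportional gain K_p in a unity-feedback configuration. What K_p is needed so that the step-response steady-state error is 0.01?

K_p = 48

Steady-state error for a unit step on this type-0 loop is 1/(1 + K_p·P(0)).
P(0) = 2.062. Require 1/(1 + K_p·2.062) = 0.01, so 1 + 2.062·K_p = 100.
K_p = (100 − 1)/2.062 = 48.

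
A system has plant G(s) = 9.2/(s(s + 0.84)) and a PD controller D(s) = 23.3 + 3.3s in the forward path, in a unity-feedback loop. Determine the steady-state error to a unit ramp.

The loop has one pole at the origin (type 1). Velocity error constant K_v = lim_{s→0} s·D(s)G(s) = 23.3·9.2/0.84 = 255.2.
Steady-state error to a unit ramp: e_ss = 1/K_v = 0.00392.

0.00392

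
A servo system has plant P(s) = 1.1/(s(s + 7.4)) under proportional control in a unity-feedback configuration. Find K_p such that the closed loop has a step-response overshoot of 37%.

K_p = 137

From %OS = 100·exp(−πζ/√(1−ζ²)) = 37%, ζ = −ln(0.37)/√(π²+ln²(0.37)) = 0.3017.
Characteristic equation s² + 7.4s + 1.1K_p = 0 gives ζ = 7.4/(2√(1.1K_p)).
Setting ζ = 0.3017: √(1.1K_p) = 7.4/(2·0.3017) = 12.26, so K_p = 150.4/1.1 = 137.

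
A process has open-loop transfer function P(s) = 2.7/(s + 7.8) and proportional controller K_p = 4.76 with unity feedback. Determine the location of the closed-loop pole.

Closed-loop transfer function: T(s) = K_p·P(s)/(1 + K_p·P(s)) = 12.85/(s + 7.8 + 12.85) = 12.85/(s + 20.65).
The closed-loop pole is at s = −20.65.

s = -20.65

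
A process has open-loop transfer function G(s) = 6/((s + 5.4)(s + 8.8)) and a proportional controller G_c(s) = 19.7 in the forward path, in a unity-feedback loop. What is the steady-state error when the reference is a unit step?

The loop is type 0. Static position error constant K_pos = G_c(0)·G(0) = 19.7·0.1263 = 2.487.
Steady-state error to a unit step: e_ss = 1/(1+K_pos) = 1/3.487 = 0.287.

0.287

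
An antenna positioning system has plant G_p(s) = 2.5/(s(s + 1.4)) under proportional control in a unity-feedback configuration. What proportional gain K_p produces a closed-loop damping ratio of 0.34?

Closed-loop characteristic equation: s² + 1.4s + K_p·2.5 = 0.
So ω_n = √(2.5K_p) and 2ζω_n = 1.4, giving ζ = 1.4/(2√(2.5K_p)).
Setting ζ = 0.34: √(2.5K_p) = 1.4/(2·0.34) = 2.059, so K_p = 4.239/2.5 = 1.7.

K_p = 1.7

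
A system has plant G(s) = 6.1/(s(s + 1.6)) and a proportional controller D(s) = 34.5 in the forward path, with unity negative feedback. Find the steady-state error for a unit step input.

0

The open loop D(s)G(s) has a pole at the origin (type 1), so the static position error constant is infinite and e_ss = 1/(1+∞) = 0.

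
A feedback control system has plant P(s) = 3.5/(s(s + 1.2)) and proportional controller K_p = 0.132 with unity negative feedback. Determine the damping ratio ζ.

ζ = 0.883

With unity feedback the closed-loop characteristic equation is s² + 1.2s + 0.132·3.5 = s² + 1.2s + 0.462 = 0.
Matching s² + 2ζω_n s + ω_n²: ω_n = √0.462 = 0.6797 rad/s and 2ζω_n = 1.2, so ζ = 1.2/(2·0.6797) = 0.883.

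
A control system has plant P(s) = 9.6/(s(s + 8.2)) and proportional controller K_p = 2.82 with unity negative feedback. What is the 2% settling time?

From 1 + K_pP(s) = 0: s² + 8.2s + 27.07 = 0 ⇒ ω_n = 5.203, ζ = 0.788.
2% settling time T_s ≈ 4/(ζω_n) = 4/4.1 = 0.976 s.

T_s ≈ 0.976 s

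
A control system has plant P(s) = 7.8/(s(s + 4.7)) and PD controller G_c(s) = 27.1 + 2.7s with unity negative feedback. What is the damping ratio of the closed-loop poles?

ζ = 0.886

Forward path: (27.1 + 2.7s)·7.8/(s(s+4.7)). The closed-loop characteristic equation is s² + (4.7 + 7.8·2.7)s + 7.8·27.1 = 0.
That is s² + 25.76s + 211.4 = 0, so ω_n = 14.54 rad/s and ζ = 25.76/(2·14.54) = 0.8859.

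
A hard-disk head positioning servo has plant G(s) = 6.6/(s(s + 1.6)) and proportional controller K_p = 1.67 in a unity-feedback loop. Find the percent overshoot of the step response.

The closed-loop denominator s² + 1.6s + 11.02 gives ω_n = √11.02 = 3.32 and ζ = 1.6/(2ω_n) = 0.241.
%OS = 100·exp(−πζ/√(1−ζ²)) = 100·exp(−π·0.241/√0.9419) = 45.8%.

45.8%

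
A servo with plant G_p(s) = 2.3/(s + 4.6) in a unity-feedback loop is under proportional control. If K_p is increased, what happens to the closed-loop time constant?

decrease

Closed-loop pole is at s = −(4.6+K_p·2.3); larger K_p moves it further left, so τ = 1/(4.6+K_p·2.3) decreases.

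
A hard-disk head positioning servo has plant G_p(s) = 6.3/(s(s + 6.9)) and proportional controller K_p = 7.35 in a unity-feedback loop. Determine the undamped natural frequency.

The closed-loop denominator is s(s+6.9) + 7.35·6.3 = s² + 6.9s + 46.3.
Matching s² + 2ζω_n s + ω_n²: ω_n = √46.3 = 6.805 rad/s and 2ζω_n = 6.9, so ζ = 6.9/(2·6.805) = 0.507.

ω_n = 6.8 rad/s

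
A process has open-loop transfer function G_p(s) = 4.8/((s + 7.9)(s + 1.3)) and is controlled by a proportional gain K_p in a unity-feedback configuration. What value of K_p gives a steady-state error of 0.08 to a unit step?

The loop is type 0, so e_ss(step) = 1/(1 + K_pos) with K_pos = K_p·G_p(0).
G_p(0) = 0.4674. Require 1/(1 + K_p·0.4674) = 0.08, so 1 + 0.4674·K_p = 12.5.
K_p = (12.5 − 1)/0.4674 = 24.6.

K_p = 24.6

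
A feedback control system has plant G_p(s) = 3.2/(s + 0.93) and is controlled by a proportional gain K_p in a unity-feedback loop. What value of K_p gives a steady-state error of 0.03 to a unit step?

K_p = 9.4

For a type-0 loop with proportional control, e_ss = 1/(1 + K_p·G_p(0)).
G_p(0) = 3.441. Require 1/(1 + K_p·3.441) = 0.03, so 1 + 3.441·K_p = 33.33.
K_p = (33.33 − 1)/3.441 = 9.4.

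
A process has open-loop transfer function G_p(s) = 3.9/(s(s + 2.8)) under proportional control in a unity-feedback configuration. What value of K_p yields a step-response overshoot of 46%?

K_p = 8.73

From %OS = 100·exp(−πζ/√(1−ζ²)) = 46%, ζ = −ln(0.46)/√(π²+ln²(0.46)) = 0.24.
Characteristic equation s² + 2.8s + 3.9K_p = 0 gives ζ = 2.8/(2√(3.9K_p)).
Setting ζ = 0.24: √(3.9K_p) = 2.8/(2·0.24) = 5.834, so K_p = 34.04/3.9 = 8.73.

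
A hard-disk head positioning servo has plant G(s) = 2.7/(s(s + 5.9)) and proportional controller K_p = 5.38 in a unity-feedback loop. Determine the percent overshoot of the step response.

From 1 + K_pG(s) = 0: s² + 5.9s + 14.53 = 0 ⇒ ω_n = 3.811, ζ = 0.774.
%OS = 100·exp(−πζ/√(1−ζ²)) = 100·exp(−π·0.774/√0.4009) = 2.15%.

2.15%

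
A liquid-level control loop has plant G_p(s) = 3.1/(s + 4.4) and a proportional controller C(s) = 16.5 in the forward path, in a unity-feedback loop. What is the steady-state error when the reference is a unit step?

0.0792

The loop is type 0. Static position error constant K_pos = C(0)·G_p(0) = 16.5·0.7045 = 11.62.
Steady-state error to a unit step: e_ss = 1/(1+K_pos) = 1/12.62 = 0.0792.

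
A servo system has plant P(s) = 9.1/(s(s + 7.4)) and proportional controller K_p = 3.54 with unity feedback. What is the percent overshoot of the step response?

6.72%

From 1 + K_pP(s) = 0: s² + 7.4s + 32.21 = 0 ⇒ ω_n = 5.676, ζ = 0.6519.
%OS = 100·exp(−πζ/√(1−ζ²)) = 100·exp(−π·0.6519/√0.575) = 6.72%.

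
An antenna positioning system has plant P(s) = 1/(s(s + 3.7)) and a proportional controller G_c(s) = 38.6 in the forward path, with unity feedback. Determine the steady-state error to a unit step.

The open loop G_c(s)P(s) has a pole at the origin (type 1), so the static position error constant is infinite and e_ss = 1/(1+∞) = 0.

0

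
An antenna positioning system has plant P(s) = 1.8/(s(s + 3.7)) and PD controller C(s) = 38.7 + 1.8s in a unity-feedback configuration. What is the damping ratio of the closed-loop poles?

ζ = 0.416

Forward path: (38.7 + 1.8s)·1.8/(s(s+3.7)). The closed-loop characteristic equation is s² + (3.7 + 1.8·1.8)s + 1.8·38.7 = 0.
That is s² + 6.94s + 69.66 = 0, so ω_n = 8.346 rad/s and ζ = 6.94/(2·8.346) = 0.4158.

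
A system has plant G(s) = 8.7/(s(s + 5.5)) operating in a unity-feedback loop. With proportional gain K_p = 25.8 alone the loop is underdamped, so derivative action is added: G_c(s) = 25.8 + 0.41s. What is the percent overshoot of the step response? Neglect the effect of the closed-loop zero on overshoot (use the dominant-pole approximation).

36.9%

Forward path: (25.8 + 0.41s)·8.7/(s(s+5.5)). The closed-loop characteristic equation is s² + (5.5 + 8.7·0.41)s + 8.7·25.8 = 0.
That is s² + 9.067s + 224.5 = 0, so ω_n = 14.98 rad/s and ζ = 9.067/(2·14.98) = 0.3026.
%OS = 100·exp(−πζ/√(1−ζ²)) = 36.9%.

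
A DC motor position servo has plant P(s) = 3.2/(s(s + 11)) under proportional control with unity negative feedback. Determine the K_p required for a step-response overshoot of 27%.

From %OS = 100·exp(−πζ/√(1−ζ²)) = 27%, ζ = −ln(0.27)/√(π²+ln²(0.27)) = 0.3847.
Characteristic equation s² + 11s + 3.2K_p = 0 gives ζ = 11/(2√(3.2K_p)).
Setting ζ = 0.3847: √(3.2K_p) = 11/(2·0.3847) = 14.3, so K_p = 204.4/3.2 = 63.9.

K_p = 63.9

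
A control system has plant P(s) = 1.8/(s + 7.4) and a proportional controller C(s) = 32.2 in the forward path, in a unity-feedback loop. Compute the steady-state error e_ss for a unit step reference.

The loop is type 0. Static position error constant K_pos = C(0)·P(0) = 32.2·0.2432 = 7.832.
Steady-state error to a unit step: e_ss = 1/(1+K_pos) = 1/8.832 = 0.113.

0.113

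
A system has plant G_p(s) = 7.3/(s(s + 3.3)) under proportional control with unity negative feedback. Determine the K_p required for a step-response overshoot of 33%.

K_p = 3.37

From %OS = 100·exp(−πζ/√(1−ζ²)) = 33%, ζ = −ln(0.33)/√(π²+ln²(0.33)) = 0.3328.
Characteristic equation s² + 3.3s + 7.3K_p = 0 gives ζ = 3.3/(2√(7.3K_p)).
Setting ζ = 0.3328: √(7.3K_p) = 3.3/(2·0.3328) = 4.958, so K_p = 24.58/7.3 = 3.37.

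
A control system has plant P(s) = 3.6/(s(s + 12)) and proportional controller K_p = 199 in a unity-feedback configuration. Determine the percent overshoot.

Closed-loop characteristic equation: s² + 12s + 716.4 = 0, so ω_n = 26.77 rad/s and ζ = 12/(2·26.77) = 0.2242.
%OS = 100·exp(−πζ/√(1−ζ²)) = 100·exp(−π·0.2242/√0.9497) = 48.5%.

48.5%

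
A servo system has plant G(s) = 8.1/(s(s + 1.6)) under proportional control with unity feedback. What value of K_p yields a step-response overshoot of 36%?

From %OS = 100·exp(−πζ/√(1−ζ²)) = 36%, ζ = −ln(0.36)/√(π²+ln²(0.36)) = 0.3093.
Characteristic equation s² + 1.6s + 8.1K_p = 0 gives ζ = 1.6/(2√(8.1K_p)).
Setting ζ = 0.3093: √(8.1K_p) = 1.6/(2·0.3093) = 2.587, so K_p = 6.692/8.1 = 0.826.

K_p = 0.826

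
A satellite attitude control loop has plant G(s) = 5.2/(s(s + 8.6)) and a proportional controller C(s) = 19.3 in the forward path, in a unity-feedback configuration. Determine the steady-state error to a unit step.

0

The open loop C(s)G(s) has a pole at the origin (type 1), so the static position error constant is infinite and e_ss = 1/(1+∞) = 0.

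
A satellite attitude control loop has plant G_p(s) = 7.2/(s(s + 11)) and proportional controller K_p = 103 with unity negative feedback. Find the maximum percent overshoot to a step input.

52.3%

From 1 + K_pG_p(s) = 0: s² + 11s + 741.6 = 0 ⇒ ω_n = 27.23, ζ = 0.202.
%OS = 100·exp(−πζ/√(1−ζ²)) = 100·exp(−π·0.202/√0.9592) = 52.3%.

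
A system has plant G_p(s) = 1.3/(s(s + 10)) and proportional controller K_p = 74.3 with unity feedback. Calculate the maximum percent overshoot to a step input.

15.6%

From 1 + K_pG_p(s) = 0: s² + 10s + 96.59 = 0 ⇒ ω_n = 9.828, ζ = 0.5087.
%OS = 100·exp(−πζ/√(1−ζ²)) = 100·exp(−π·0.5087/√0.7412) = 15.6%.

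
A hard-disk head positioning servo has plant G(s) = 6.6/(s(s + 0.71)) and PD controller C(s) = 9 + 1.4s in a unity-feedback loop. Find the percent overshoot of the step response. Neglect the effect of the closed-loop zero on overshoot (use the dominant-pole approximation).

7.03%

Forward path: (9 + 1.4s)·6.6/(s(s+0.71)). The closed-loop characteristic equation is s² + (0.71 + 6.6·1.4)s + 6.6·9 = 0.
That is s² + 9.95s + 59.4 = 0, so ω_n = 7.707 rad/s and ζ = 9.95/(2·7.707) = 0.6455.
%OS = 100·exp(−πζ/√(1−ζ²)) = 7.03%.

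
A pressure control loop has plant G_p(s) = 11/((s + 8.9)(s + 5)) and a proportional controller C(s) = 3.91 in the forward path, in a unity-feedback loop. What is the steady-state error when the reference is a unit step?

The loop is type 0. Static position error constant K_pos = C(0)·G_p(0) = 3.91·0.2472 = 0.9665.
Steady-state error to a unit step: e_ss = 1/(1+K_pos) = 1/1.967 = 0.509.

0.509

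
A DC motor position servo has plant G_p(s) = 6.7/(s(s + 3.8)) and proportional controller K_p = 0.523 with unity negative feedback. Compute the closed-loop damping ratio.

ζ = 1.01

The closed-loop denominator is s(s+3.8) + 0.523·6.7 = s² + 3.8s + 3.504.
So ω_n² = 3.504 ⇒ ω_n = 1.872 rad/s, and ζ = 3.8/(2ω_n) = 1.01.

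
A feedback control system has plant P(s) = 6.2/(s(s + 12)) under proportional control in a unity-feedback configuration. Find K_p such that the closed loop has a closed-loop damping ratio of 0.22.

Closed-loop characteristic equation: s² + 12s + K_p·6.2 = 0.
So ω_n = √(6.2K_p) and 2ζω_n = 12, giving ζ = 12/(2√(6.2K_p)).
Setting ζ = 0.22: √(6.2K_p) = 12/(2·0.22) = 27.27, so K_p = 743.8/6.2 = 120.

K_p = 120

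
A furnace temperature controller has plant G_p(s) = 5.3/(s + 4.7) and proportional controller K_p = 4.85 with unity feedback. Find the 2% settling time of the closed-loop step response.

Closed-loop transfer function: T(s) = K_p·G_p(s)/(1 + K_p·G_p(s)) = 25.7/(s + 4.7 + 25.7) = 25.7/(s + 30.4).
Time constant τ = 1/30.4 = 0.03289 s, so the 2% settling time is about 4τ = 0.132 s.

T_s ≈ 0.132 s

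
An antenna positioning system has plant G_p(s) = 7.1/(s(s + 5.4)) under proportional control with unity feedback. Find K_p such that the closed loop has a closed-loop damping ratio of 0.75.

Closed-loop characteristic equation: s² + 5.4s + K_p·7.1 = 0.
So ω_n = √(7.1K_p) and 2ζω_n = 5.4, giving ζ = 5.4/(2√(7.1K_p)).
Setting ζ = 0.75: √(7.1K_p) = 5.4/(2·0.75) = 3.6, so K_p = 12.96/7.1 = 1.83.

K_p = 1.83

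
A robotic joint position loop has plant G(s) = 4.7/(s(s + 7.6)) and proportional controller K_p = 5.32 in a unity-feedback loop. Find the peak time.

T_p = 0.967 s

From 1 + K_pG(s) = 0: s² + 7.6s + 25 = 0 ⇒ ω_n = 5, ζ = 0.7599.
Damped frequency ω_d = ω_n√(1−ζ²) = 3.25 rad/s, so peak time T_p = π/ω_d = 0.967 s.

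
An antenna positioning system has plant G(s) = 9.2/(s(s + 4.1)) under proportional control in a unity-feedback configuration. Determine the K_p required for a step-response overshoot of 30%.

From %OS = 100·exp(−πζ/√(1−ζ²)) = 30%, ζ = −ln(0.3)/√(π²+ln²(0.3)) = 0.3579.
Characteristic equation s² + 4.1s + 9.2K_p = 0 gives ζ = 4.1/(2√(9.2K_p)).
Setting ζ = 0.3579: √(9.2K_p) = 4.1/(2·0.3579) = 5.729, so K_p = 32.82/9.2 = 3.57.

K_p = 3.57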